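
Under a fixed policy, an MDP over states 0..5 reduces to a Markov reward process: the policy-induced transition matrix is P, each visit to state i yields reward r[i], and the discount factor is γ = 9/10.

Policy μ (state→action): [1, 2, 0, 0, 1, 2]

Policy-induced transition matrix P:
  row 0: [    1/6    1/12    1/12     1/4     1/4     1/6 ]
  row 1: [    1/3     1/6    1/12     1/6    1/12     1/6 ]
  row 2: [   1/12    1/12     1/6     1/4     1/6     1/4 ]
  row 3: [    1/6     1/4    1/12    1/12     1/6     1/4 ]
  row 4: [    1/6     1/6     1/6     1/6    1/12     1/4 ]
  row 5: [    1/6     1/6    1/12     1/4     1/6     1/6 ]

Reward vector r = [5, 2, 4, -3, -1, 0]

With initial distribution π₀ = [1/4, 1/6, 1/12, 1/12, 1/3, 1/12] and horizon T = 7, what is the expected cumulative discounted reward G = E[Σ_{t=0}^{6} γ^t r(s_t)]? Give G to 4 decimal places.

t=0: π = [0.2500, 0.1667, 0.0833, 0.0833, 0.3333, 0.0833], E[r] = 1.3333, γ^t·E[r] = 1.333333, running G = 1.333333
t=1: π = [0.1875, 0.1458, 0.1181, 0.1944, 0.1458, 0.2083], E[r] = 0.9722, γ^t·E[r] = 0.875000, running G = 2.208333
t=2: π = [0.1811, 0.1574, 0.1053, 0.1933, 0.1580, 0.2049], E[r] = 0.9039, γ^t·E[r] = 0.732188, running G = 2.940521
t=3: π = [0.1841, 0.1589, 0.1053, 0.1915, 0.1555, 0.2047], E[r] = 0.9295, γ^t·E[r] = 0.677637, running G = 3.618158
t=4: π = [0.1844, 0.1585, 0.1051, 0.1919, 0.1558, 0.2044], E[r] = 0.9277, γ^t·E[r] = 0.608658, running G = 4.226815
t=5: π = [0.1843, 0.1585, 0.1051, 0.1918, 0.1558, 0.2044], E[r] = 0.9277, γ^t·E[r] = 0.547796, running G = 4.774611
t=6: π = [0.1843, 0.1585, 0.1051, 0.1918, 0.1558, 0.2044], E[r] = 0.9277, γ^t·E[r] = 0.493028, running G = 5.267639

G = 5.2676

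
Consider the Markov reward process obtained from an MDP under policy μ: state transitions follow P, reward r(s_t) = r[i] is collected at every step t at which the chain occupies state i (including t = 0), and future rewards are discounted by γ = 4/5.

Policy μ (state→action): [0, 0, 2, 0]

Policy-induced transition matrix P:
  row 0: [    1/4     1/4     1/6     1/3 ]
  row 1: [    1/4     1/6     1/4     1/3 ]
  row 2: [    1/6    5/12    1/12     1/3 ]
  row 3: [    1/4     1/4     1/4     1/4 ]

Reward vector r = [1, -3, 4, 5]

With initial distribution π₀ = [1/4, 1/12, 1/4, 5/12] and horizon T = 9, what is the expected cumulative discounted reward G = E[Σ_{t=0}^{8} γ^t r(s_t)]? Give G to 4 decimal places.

G = 8.8899

t=0: π = [0.2500, 0.0833, 0.2500, 0.4167], E[r] = 3.0833, γ^t·E[r] = 3.083333, running G = 3.083333
t=1: π = [0.2292, 0.2847, 0.1875, 0.2986], E[r] = 1.6181, γ^t·E[r] = 1.294444, running G = 4.377778
t=2: π = [0.2344, 0.2575, 0.1997, 0.3084], E[r] = 1.8027, γ^t·E[r] = 1.153704, running G = 5.531481
t=3: π = [0.2334, 0.2618, 0.1972, 0.3076], E[r] = 1.7748, γ^t·E[r] = 0.908716, running G = 6.440198
t=4: π = [0.2336, 0.2610, 0.1977, 0.3077], E[r] = 1.7797, γ^t·E[r] = 0.728950, running G = 7.169147
t=5: π = [0.2335, 0.2612, 0.1976, 0.3077], E[r] = 1.7788, γ^t·E[r] = 0.582863, running G = 7.752010
t=6: π = [0.2335, 0.2612, 0.1976, 0.3077], E[r] = 1.7789, γ^t·E[r] = 0.466337, running G = 8.218347
t=7: π = [0.2335, 0.2612, 0.1976, 0.3077], E[r] = 1.7789, γ^t·E[r] = 0.373062, running G = 8.591409
t=8: π = [0.2335, 0.2612, 0.1976, 0.3077], E[r] = 1.7789, γ^t·E[r] = 0.298451, running G = 8.889859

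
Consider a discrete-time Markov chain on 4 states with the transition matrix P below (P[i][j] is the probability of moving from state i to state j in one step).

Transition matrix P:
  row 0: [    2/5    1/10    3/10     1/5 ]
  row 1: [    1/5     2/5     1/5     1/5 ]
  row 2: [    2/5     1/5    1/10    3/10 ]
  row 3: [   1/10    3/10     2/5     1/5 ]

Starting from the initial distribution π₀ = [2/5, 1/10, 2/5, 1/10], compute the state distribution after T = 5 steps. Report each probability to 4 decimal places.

π = [0.2843, 0.2423, 0.2485, 0.2249]

t=0: π = [0.4000, 0.1000, 0.4000, 0.1000]
t=1: π = [0.3500, 0.1900, 0.2200, 0.2400]
t=2: π = [0.2900, 0.2270, 0.2610, 0.2220]
t=3: π = [0.2880, 0.2386, 0.2473, 0.2261]
t=4: π = [0.2845, 0.2415, 0.2493, 0.2247]
t=5: π = [0.2843, 0.2423, 0.2485, 0.2249]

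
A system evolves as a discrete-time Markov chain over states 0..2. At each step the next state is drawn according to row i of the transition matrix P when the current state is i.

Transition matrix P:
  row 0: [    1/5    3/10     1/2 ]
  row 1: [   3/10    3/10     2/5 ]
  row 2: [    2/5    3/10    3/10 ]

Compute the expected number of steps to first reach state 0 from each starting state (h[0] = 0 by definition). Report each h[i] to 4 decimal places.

h = [0.0000, 2.9730, 2.7027]

First-step conditioning: h[0] = 0; for i ≠ 0, h[i] = 1 + Σ_k P[i][k]·h[k].
  h[1] = 1 + 3/10·h[1] + 2/5·h[2]
  h[2] = 1 + 3/10·h[1] + 3/10·h[2]
Solving the 2×2 linear system over states ≠ 0 gives exactly h = [0, 110/37, 100/37] (h[0] = 0 is the target).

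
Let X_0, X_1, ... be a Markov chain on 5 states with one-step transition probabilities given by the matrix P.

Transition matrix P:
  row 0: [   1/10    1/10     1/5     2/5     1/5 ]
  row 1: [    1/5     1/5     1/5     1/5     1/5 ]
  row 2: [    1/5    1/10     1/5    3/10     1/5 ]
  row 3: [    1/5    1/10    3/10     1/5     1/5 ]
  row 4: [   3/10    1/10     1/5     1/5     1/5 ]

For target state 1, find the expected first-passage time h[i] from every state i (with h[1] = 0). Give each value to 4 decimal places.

h = [10.0000, 0.0000, 10.0000, 10.0000, 10.0000]

First-step conditioning: h[1] = 0; for i ≠ 1, h[i] = 1 + Σ_k P[i][k]·h[k].
  h[0] = 1 + 1/10·h[0] + 1/5·h[2] + 2/5·h[3] + 1/5·h[4]
  h[2] = 1 + 1/5·h[0] + 1/5·h[2] + 3/10·h[3] + 1/5·h[4]
  h[3] = 1 + 1/5·h[0] + 3/10·h[2] + 1/5·h[3] + 1/5·h[4]
  h[4] = 1 + 3/10·h[0] + 1/5·h[2] + 1/5·h[3] + 1/5·h[4]
Solving the 4×4 linear system over states ≠ 1 gives exactly h = [10, 0, 10, 10, 10] (h[1] = 0 is the target).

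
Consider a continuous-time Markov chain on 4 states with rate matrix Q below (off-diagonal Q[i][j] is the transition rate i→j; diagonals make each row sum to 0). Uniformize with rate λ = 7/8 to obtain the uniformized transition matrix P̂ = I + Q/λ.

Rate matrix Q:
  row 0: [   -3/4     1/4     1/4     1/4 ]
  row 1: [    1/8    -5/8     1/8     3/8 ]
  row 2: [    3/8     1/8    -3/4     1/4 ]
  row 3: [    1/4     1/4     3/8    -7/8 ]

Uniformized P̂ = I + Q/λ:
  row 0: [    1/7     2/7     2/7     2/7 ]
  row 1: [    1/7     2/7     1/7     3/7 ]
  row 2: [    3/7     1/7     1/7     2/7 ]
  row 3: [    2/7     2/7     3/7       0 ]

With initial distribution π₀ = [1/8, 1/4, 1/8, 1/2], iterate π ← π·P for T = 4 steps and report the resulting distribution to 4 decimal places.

π = [0.2510, 0.2490, 0.2474, 0.2526]

t=0: π = [0.1250, 0.2500, 0.1250, 0.5000]
t=1: π = [0.2500, 0.2679, 0.3036, 0.1786]
t=2: π = [0.2551, 0.2423, 0.2296, 0.2730]
t=3: π = [0.2474, 0.2529, 0.2573, 0.2423]
t=4: π = [0.2510, 0.2490, 0.2474, 0.2526]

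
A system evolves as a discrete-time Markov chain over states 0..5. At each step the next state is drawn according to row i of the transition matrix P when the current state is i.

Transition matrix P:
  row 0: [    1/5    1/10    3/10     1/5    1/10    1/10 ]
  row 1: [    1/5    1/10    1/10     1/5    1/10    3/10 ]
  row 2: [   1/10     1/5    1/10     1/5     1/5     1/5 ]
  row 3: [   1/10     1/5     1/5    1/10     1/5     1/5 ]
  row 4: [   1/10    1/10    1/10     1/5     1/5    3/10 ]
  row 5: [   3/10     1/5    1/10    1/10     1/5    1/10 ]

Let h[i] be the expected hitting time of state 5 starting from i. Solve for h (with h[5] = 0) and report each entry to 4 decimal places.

First-step conditioning: h[5] = 0; for i ≠ 5, h[i] = 1 + Σ_k P[i][k]·h[k].
  h[0] = 1 + 1/5·h[0] + 1/10·h[1] + 3/10·h[2] + 1/5·h[3] + 1/10·h[4]
  h[1] = 1 + 1/5·h[0] + 1/10·h[1] + 1/10·h[2] + 1/5·h[3] + 1/10·h[4]
  h[2] = 1 + 1/10·h[0] + 1/5·h[1] + 1/10·h[2] + 1/5·h[3] + 1/5·h[4]
  h[3] = 1 + 1/10·h[0] + 1/5·h[1] + 1/5·h[2] + 1/10·h[3] + 1/5·h[4]
  h[4] = 1 + 1/10·h[0] + 1/10·h[1] + 1/10·h[2] + 1/5·h[3] + 1/5·h[4]
Solving the 5×5 linear system over states ≠ 5 gives exactly h = [2795/544, 575/136, 2475/544, 2475/544, 2245/544, 0] (h[5] = 0 is the target).

h = [5.1379, 4.2279, 4.5496, 4.5496, 4.1268, 0.0000]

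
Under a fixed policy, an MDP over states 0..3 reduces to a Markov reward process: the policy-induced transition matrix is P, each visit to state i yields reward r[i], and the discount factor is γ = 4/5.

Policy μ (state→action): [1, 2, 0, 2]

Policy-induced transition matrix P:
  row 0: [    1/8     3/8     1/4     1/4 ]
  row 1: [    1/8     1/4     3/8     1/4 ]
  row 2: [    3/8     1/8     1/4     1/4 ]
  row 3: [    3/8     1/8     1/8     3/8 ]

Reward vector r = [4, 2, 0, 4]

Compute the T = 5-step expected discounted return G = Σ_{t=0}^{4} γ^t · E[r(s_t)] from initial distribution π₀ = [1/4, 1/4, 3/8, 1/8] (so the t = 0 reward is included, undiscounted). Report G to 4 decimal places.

G = 8.0578

t=0: π = [0.2500, 0.2500, 0.3750, 0.1250], E[r] = 2.0000, γ^t·E[r] = 2.000000, running G = 2.000000
t=1: π = [0.2500, 0.2188, 0.2656, 0.2656], E[r] = 2.5000, γ^t·E[r] = 2.000000, running G = 4.000000
t=2: π = [0.2578, 0.2148, 0.2441, 0.2832], E[r] = 2.5938, γ^t·E[r] = 1.660000, running G = 5.660000
t=3: π = [0.2568, 0.2163, 0.2415, 0.2854], E[r] = 2.6016, γ^t·E[r] = 1.332000, running G = 6.992000
t=4: π = [0.2567, 0.2162, 0.2414, 0.2857], E[r] = 2.6021, γ^t·E[r] = 1.065800, running G = 8.057800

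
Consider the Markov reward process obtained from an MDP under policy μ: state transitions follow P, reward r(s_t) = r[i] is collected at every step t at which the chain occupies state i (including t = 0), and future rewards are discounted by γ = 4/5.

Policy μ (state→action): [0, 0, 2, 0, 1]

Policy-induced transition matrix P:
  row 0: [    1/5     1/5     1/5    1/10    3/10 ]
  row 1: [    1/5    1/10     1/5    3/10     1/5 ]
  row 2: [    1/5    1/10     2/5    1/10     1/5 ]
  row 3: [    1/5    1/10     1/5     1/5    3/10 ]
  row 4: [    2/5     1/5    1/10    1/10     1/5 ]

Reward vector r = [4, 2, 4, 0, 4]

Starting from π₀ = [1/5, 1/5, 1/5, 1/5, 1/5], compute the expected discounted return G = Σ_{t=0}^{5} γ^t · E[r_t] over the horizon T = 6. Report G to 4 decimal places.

G = 11.1713

t=0: π = [0.2000, 0.2000, 0.2000, 0.2000, 0.2000], E[r] = 2.8000, γ^t·E[r] = 2.800000, running G = 2.800000
t=1: π = [0.2400, 0.1400, 0.2200, 0.1600, 0.2400], E[r] = 3.0800, γ^t·E[r] = 2.464000, running G = 5.264000
t=2: π = [0.2480, 0.1480, 0.2200, 0.1440, 0.2400], E[r] = 3.1280, γ^t·E[r] = 2.001920, running G = 7.265920
t=3: π = [0.2480, 0.1488, 0.2200, 0.1440, 0.2392], E[r] = 3.1264, γ^t·E[r] = 1.600717, running G = 8.866637
t=4: π = [0.2478, 0.1487, 0.2201, 0.1442, 0.2392], E[r] = 3.1259, γ^t·E[r] = 1.280377, running G = 10.147014
t=5: π = [0.2478, 0.1487, 0.2201, 0.1442, 0.2392], E[r] = 3.1260, γ^t·E[r] = 1.024312, running G = 11.171326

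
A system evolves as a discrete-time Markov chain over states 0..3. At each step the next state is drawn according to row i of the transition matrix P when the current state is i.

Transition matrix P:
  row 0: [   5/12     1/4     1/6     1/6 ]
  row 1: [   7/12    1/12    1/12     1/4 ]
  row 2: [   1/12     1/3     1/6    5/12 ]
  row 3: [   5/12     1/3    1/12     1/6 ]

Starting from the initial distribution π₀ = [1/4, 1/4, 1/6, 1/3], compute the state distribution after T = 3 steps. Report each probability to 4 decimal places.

π = [0.4140, 0.2391, 0.1288, 0.2181]

t=0: π = [0.2500, 0.2500, 0.1667, 0.3333]
t=1: π = [0.4028, 0.2500, 0.1181, 0.2292]
t=2: π = [0.4190, 0.2373, 0.1267, 0.2170]
t=3: π = [0.4140, 0.2391, 0.1288, 0.2181]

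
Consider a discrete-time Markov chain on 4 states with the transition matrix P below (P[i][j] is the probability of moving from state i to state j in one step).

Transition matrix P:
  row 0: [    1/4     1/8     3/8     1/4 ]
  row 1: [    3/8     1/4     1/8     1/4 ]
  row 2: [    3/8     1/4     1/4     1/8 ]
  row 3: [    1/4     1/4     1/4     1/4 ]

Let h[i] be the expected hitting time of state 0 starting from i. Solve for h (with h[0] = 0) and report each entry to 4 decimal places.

h = [0.0000, 2.8861, 2.8354, 3.2405]

First-step conditioning: h[0] = 0; for i ≠ 0, h[i] = 1 + Σ_k P[i][k]·h[k].
  h[1] = 1 + 1/4·h[1] + 1/8·h[2] + 1/4·h[3]
  h[2] = 1 + 1/4·h[1] + 1/4·h[2] + 1/8·h[3]
  h[3] = 1 + 1/4·h[1] + 1/4·h[2] + 1/4·h[3]
Solving the 3×3 linear system over states ≠ 0 gives exactly h = [0, 228/79, 224/79, 256/79] (h[0] = 0 is the target).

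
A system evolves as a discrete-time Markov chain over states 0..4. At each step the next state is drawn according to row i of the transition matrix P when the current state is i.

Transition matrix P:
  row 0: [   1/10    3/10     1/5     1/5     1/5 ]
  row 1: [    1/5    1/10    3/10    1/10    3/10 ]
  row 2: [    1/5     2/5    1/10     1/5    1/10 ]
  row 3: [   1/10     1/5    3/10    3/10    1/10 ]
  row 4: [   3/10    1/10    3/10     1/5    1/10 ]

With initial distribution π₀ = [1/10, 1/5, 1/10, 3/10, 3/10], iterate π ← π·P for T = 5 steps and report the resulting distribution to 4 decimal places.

π = [0.1786, 0.2260, 0.2351, 0.1971, 0.1632]

t=0: π = [0.1000, 0.2000, 0.1000, 0.3000, 0.3000]
t=1: π = [0.1900, 0.1800, 0.2700, 0.2100, 0.1500]
t=2: π = [0.1750, 0.2400, 0.2270, 0.2030, 0.1550]
t=3: π = [0.1777, 0.2234, 0.2371, 0.1963, 0.1655]
t=4: π = [0.1792, 0.2263, 0.2348, 0.1973, 0.1625]
t=5: π = [0.1786, 0.2260, 0.2351, 0.1971, 0.1632]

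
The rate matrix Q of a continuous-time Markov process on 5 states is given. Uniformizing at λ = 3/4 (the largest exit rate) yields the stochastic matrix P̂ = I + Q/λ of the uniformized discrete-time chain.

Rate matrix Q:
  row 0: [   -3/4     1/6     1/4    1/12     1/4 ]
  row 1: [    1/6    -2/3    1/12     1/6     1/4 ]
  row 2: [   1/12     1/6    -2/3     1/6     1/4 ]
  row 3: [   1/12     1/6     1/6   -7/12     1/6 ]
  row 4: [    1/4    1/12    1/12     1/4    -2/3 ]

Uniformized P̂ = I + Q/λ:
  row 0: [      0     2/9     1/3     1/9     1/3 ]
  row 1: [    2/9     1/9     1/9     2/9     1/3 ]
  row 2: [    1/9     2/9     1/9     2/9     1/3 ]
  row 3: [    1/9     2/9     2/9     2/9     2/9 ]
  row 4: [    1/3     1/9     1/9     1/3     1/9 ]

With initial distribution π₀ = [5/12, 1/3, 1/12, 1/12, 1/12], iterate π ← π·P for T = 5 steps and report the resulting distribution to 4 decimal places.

π = [0.1678, 0.1748, 0.1743, 0.2315, 0.2516]

t=0: π = [0.4167, 0.3333, 0.0833, 0.0833, 0.0833]
t=1: π = [0.1204, 0.1759, 0.2130, 0.1852, 0.3056]
t=2: π = [0.1852, 0.1687, 0.1584, 0.2428, 0.2449]
t=3: π = [0.1637, 0.1763, 0.1792, 0.2289, 0.2519]
t=4: π = [0.1685, 0.1746, 0.1729, 0.2320, 0.2519]
t=5: π = [0.1678, 0.1748, 0.1743, 0.2315, 0.2516]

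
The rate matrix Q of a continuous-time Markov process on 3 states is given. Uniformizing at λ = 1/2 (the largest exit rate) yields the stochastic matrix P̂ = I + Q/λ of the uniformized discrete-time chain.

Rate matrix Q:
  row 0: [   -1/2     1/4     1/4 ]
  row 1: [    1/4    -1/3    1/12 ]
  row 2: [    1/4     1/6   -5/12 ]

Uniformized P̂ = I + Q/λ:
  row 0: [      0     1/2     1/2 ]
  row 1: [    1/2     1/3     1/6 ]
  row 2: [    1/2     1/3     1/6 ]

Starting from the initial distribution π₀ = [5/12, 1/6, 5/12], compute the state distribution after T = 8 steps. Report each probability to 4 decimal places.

t=0: π = [0.4167, 0.1667, 0.4167]
t=1: π = [0.2917, 0.4028, 0.3056]
t=2: π = [0.3542, 0.3819, 0.2639]
t=3: π = [0.3229, 0.3924, 0.2847]
t=4: π = [0.3385, 0.3872, 0.2743]
t=5: π = [0.3307, 0.3898, 0.2795]
t=6: π = [0.3346, 0.3885, 0.2769]
t=7: π = [0.3327, 0.3891, 0.2782]
t=8: π = [0.3337, 0.3888, 0.2776]

π = [0.3337, 0.3888, 0.2776]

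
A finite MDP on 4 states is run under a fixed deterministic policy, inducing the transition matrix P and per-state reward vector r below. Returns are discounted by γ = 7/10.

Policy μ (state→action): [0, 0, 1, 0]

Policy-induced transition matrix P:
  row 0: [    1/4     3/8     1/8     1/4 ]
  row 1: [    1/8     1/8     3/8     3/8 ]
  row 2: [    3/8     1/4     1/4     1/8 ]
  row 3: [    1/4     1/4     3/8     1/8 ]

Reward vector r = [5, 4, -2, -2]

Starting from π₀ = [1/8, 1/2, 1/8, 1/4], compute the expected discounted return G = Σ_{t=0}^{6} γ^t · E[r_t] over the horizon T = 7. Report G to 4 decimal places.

G = 4.1017

t=0: π = [0.1250, 0.5000, 0.1250, 0.2500], E[r] = 1.8750, γ^t·E[r] = 1.875000, running G = 1.875000
t=1: π = [0.2031, 0.2031, 0.3281, 0.2656], E[r] = 0.6406, γ^t·E[r] = 0.448438, running G = 2.323438
t=2: π = [0.2656, 0.2500, 0.2832, 0.2012], E[r] = 1.3594, γ^t·E[r] = 0.666094, running G = 2.989531
t=3: π = [0.2542, 0.2520, 0.2732, 0.2207], E[r] = 1.2908, γ^t·E[r] = 0.442735, running G = 3.432266
t=4: π = [0.2527, 0.2503, 0.2773, 0.2198], E[r] = 1.2702, γ^t·E[r] = 0.304983, running G = 3.737249
t=5: π = [0.2534, 0.2503, 0.2772, 0.2192], E[r] = 1.2754, γ^t·E[r] = 0.214364, running G = 3.951613
t=6: π = [0.2534, 0.2504, 0.2770, 0.2192], E[r] = 1.2758, γ^t·E[r] = 0.150100, running G = 4.101712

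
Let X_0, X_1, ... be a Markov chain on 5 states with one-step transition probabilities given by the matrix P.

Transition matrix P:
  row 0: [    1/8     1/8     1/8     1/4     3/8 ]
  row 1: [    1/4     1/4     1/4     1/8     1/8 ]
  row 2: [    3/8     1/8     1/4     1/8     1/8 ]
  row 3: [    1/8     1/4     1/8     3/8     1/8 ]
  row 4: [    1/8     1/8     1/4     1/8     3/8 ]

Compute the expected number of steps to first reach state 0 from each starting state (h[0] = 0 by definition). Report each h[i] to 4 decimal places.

First-step conditioning: h[0] = 0; for i ≠ 0, h[i] = 1 + Σ_k P[i][k]·h[k].
  h[1] = 1 + 1/4·h[1] + 1/4·h[2] + 1/8·h[3] + 1/8·h[4]
  h[2] = 1 + 1/8·h[1] + 1/4·h[2] + 1/8·h[3] + 1/8·h[4]
  h[3] = 1 + 1/4·h[1] + 1/8·h[2] + 3/8·h[3] + 1/8·h[4]
  h[4] = 1 + 1/8·h[1] + 1/4·h[2] + 1/8·h[3] + 3/8·h[4]
Solving the 4×4 linear system over states ≠ 0 gives exactly h = [0, 384/91, 48/13, 456/91, 64/13] (h[0] = 0 is the target).

h = [0.0000, 4.2198, 3.6923, 5.0110, 4.9231]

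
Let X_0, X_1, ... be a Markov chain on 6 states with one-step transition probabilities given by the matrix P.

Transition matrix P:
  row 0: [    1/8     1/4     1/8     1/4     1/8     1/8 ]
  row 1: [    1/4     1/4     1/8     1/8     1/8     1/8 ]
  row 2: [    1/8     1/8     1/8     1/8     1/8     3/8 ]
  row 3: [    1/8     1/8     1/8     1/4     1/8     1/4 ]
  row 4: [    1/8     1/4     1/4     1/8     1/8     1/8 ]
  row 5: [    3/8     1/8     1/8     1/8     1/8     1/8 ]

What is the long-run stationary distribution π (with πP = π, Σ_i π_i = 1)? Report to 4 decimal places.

Balance equations π_j = Σ_i π_i·P[i][j]:
  π_0 = 1/8·π_0 + 1/4·π_1 + 1/8·π_2 + 1/8·π_3 + 1/8·π_4 + 3/8·π_5
  π_1 = 1/4·π_0 + 1/4·π_1 + 1/8·π_2 + 1/8·π_3 + 1/4·π_4 + 1/8·π_5
  π_2 = 1/8·π_0 + 1/8·π_1 + 1/8·π_2 + 1/8·π_3 + 1/4·π_4 + 1/8·π_5
  π_3 = 1/4·π_0 + 1/8·π_1 + 1/8·π_2 + 1/4·π_3 + 1/8·π_4 + 1/8·π_5
  π_4 = 1/8·π_0 + 1/8·π_1 + 1/8·π_2 + 1/8·π_3 + 1/8·π_4 + 1/8·π_5
  normalize: π_0 + π_1 + π_2 + π_3 + π_4 + π_5 = 1
Solving the linear system gives exactly π = [453/2336, 3081/16352, 9/64, 2789/16352, 1/8, 5935/32704].

π = [0.1939, 0.1884, 0.1406, 0.1706, 0.1250, 0.1815]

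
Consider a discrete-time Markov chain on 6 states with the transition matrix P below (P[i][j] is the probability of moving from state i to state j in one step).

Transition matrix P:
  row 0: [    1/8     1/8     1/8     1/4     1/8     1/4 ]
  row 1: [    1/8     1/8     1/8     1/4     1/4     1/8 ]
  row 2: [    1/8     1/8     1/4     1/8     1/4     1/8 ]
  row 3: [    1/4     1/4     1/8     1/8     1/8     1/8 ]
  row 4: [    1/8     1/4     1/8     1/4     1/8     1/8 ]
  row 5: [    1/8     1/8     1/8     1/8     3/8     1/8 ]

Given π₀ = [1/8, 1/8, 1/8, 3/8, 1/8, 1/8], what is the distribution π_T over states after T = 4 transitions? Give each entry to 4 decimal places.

π = [0.1487, 0.1738, 0.1429, 0.1905, 0.2005, 0.1436]

t=0: π = [0.1250, 0.1250, 0.1250, 0.3750, 0.1250, 0.1250]
t=1: π = [0.1719, 0.1875, 0.1406, 0.1719, 0.1875, 0.1406]
t=2: π = [0.1465, 0.1699, 0.1426, 0.1934, 0.2012, 0.1465]
t=3: π = [0.1492, 0.1743, 0.1428, 0.1897, 0.2007, 0.1433]
t=4: π = [0.1487, 0.1738, 0.1429, 0.1905, 0.2005, 0.1436]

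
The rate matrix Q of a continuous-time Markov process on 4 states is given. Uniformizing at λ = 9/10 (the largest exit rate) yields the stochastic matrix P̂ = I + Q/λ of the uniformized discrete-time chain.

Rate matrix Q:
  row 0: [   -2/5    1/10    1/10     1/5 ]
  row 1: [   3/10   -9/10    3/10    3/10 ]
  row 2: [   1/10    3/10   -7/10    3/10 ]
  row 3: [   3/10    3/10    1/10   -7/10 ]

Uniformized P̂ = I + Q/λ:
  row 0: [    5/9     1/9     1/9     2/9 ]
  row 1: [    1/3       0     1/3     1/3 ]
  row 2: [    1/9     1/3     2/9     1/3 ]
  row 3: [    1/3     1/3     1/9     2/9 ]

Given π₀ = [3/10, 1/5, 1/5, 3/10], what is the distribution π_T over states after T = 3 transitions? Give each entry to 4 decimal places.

π = [0.3772, 0.1879, 0.1723, 0.2626]

t=0: π = [0.3000, 0.2000, 0.2000, 0.3000]
t=1: π = [0.3556, 0.2000, 0.1778, 0.2667]
t=2: π = [0.3728, 0.1877, 0.1753, 0.2642]
t=3: π = [0.3772, 0.1879, 0.1723, 0.2626]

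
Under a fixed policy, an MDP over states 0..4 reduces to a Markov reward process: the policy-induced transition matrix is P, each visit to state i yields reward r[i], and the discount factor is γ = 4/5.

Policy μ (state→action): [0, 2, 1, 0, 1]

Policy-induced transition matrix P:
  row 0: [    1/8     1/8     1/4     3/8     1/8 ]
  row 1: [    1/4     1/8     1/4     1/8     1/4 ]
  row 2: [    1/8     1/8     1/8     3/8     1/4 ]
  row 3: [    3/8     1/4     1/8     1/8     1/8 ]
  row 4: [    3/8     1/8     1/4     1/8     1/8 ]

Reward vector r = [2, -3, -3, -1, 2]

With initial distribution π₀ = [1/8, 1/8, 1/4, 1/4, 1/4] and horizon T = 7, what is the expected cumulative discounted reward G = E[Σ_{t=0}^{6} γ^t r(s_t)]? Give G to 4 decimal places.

G = -1.9196

t=0: π = [0.1250, 0.1250, 0.2500, 0.2500, 0.2500], E[r] = -0.6250, γ^t·E[r] = -0.625000, running G = -0.625000
t=1: π = [0.2656, 0.1563, 0.1875, 0.2188, 0.1719], E[r] = -0.3750, γ^t·E[r] = -0.300000, running G = -0.925000
t=2: π = [0.2422, 0.1523, 0.1992, 0.2383, 0.1680], E[r] = -0.4727, γ^t·E[r] = -0.302500, running G = -1.227500
t=3: π = [0.2456, 0.1548, 0.1953, 0.2354, 0.1689], E[r] = -0.4565, γ^t·E[r] = -0.233750, running G = -1.461250
t=4: π = [0.2454, 0.1544, 0.1962, 0.2352, 0.1688], E[r] = -0.4586, γ^t·E[r] = -0.187850, running G = -1.649100
t=5: π = [0.2453, 0.1544, 0.1961, 0.2354, 0.1688], E[r] = -0.4586, γ^t·E[r] = -0.150270, running G = -1.799370
t=6: π = [0.2454, 0.1544, 0.1961, 0.2353, 0.1688], E[r] = -0.4585, γ^t·E[r] = -0.120189, running G = -1.919559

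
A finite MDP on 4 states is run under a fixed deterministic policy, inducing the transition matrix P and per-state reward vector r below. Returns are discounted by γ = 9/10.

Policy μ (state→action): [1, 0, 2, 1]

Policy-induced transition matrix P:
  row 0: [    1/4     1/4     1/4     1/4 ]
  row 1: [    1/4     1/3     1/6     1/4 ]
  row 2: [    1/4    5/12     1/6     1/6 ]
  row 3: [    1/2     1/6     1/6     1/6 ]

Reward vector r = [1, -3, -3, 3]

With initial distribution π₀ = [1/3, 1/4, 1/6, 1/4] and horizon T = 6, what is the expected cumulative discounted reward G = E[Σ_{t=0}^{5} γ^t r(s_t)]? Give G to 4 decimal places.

t=0: π = [0.3333, 0.2500, 0.1667, 0.2500], E[r] = -0.1667, γ^t·E[r] = -0.166667, running G = -0.166667
t=1: π = [0.3125, 0.2778, 0.1944, 0.2153], E[r] = -0.4583, γ^t·E[r] = -0.412500, running G = -0.579167
t=2: π = [0.3038, 0.2876, 0.1927, 0.2159], E[r] = -0.4896, γ^t·E[r] = -0.396563, running G = -0.975729
t=3: π = [0.3040, 0.2881, 0.1920, 0.2160], E[r] = -0.4884, γ^t·E[r] = -0.356063, running G = -1.331792
t=4: π = [0.3040, 0.2880, 0.1920, 0.2160], E[r] = -0.4880, γ^t·E[r] = -0.320187, running G = -1.651979
t=5: π = [0.3040, 0.2880, 0.1920, 0.2160], E[r] = -0.4880, γ^t·E[r] = -0.288157, running G = -1.940136

G = -1.9401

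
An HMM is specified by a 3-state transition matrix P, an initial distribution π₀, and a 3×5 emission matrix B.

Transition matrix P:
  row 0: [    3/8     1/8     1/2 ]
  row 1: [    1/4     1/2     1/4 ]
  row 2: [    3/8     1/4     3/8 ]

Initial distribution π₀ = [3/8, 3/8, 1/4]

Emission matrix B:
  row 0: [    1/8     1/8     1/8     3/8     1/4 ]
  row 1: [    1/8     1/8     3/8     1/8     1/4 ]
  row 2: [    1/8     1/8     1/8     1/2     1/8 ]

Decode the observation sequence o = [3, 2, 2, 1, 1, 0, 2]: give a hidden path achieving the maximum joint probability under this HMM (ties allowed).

path = [2, 1, 1, 1, 1, 1, 1]

t=0: δ = [1.406e-01, 4.688e-02, 1.250e-01]  (obs o_0=3)
t=1: δ = [6.592e-03, 1.172e-02, 8.789e-03]  ψ = [0, 2, 0]  (obs o_1=2)
t=2: δ = [4.120e-04, 2.197e-03, 4.120e-04]  ψ = [2, 1, 0]  (obs o_2=2)
t=3: δ = [6.866e-05, 1.373e-04, 6.866e-05]  ψ = [1, 1, 1]  (obs o_3=1)
t=4: δ = [4.292e-06, 8.583e-06, 4.292e-06]  ψ = [1, 1, 0]  (obs o_4=1)
t=5: δ = [2.682e-07, 5.364e-07, 2.682e-07]  ψ = [1, 1, 0]  (obs o_5=0)
t=6: δ = [1.676e-08, 1.006e-07, 1.676e-08]  ψ = [1, 1, 0]  (obs o_6=2)
backtrack: best end state = 1; path = [2, 1, 1, 1, 1, 1, 1]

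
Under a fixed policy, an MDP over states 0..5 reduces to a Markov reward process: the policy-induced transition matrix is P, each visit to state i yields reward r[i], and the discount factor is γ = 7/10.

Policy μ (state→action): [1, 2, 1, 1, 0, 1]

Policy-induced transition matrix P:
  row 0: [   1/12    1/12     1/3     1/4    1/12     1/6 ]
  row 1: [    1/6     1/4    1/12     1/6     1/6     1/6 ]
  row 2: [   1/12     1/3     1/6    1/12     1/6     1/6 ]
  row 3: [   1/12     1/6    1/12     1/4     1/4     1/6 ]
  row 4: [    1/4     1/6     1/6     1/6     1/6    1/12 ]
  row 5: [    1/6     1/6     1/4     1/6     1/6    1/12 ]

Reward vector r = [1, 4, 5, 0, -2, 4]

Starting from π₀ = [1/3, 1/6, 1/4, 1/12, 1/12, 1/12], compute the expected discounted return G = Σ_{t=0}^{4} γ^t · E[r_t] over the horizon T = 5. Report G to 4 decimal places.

G = 6.1654

t=0: π = [0.3333, 0.1667, 0.2500, 0.0833, 0.0833, 0.0833], E[r] = 2.4167, γ^t·E[r] = 2.416667, running G = 2.416667
t=1: π = [0.1181, 0.1944, 0.2083, 0.1806, 0.1458, 0.1528], E[r] = 2.2569, γ^t·E[r] = 1.579861, running G = 3.996528
t=2: π = [0.1366, 0.2078, 0.1678, 0.1742, 0.1719, 0.1418], E[r] = 2.0301, γ^t·E[r] = 0.994745, running G = 4.991273
t=3: π = [0.1411, 0.2006, 0.1694, 0.1786, 0.1698, 0.1405], E[r] = 2.0130, γ^t·E[r] = 0.690450, running G = 5.681723
t=4: π = [0.1401, 0.1999, 0.1703, 0.1792, 0.1698, 0.1408], E[r] = 2.0146, γ^t·E[r] = 0.483713, running G = 6.165436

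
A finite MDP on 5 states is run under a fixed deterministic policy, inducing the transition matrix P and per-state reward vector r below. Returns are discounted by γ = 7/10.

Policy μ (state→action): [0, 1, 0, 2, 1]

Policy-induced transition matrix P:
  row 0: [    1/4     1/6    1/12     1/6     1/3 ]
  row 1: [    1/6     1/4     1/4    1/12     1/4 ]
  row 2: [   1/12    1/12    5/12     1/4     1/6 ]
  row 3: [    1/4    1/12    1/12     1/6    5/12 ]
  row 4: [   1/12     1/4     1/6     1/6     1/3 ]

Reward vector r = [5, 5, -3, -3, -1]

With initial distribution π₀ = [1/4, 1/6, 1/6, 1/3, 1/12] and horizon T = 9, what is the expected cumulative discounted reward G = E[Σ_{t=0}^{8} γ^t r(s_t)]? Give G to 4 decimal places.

G = 1.1068

t=0: π = [0.2500, 0.1667, 0.1667, 0.3333, 0.0833], E[r] = 0.5000, γ^t·E[r] = 0.500000, running G = 0.500000
t=1: π = [0.1944, 0.1458, 0.1736, 0.1667, 0.3194], E[r] = 0.3611, γ^t·E[r] = 0.252778, running G = 0.752778
t=2: π = [0.1557, 0.1771, 0.1921, 0.1690, 0.3061], E[r] = 0.2743, γ^t·E[r] = 0.134410, running G = 0.887188
t=3: π = [0.1522, 0.1768, 0.2024, 0.1679, 0.3006], E[r] = 0.2336, γ^t·E[r] = 0.080126, running G = 0.967313
t=4: π = [0.1514, 0.1756, 0.2053, 0.1688, 0.2989], E[r] = 0.2139, γ^t·E[r] = 0.051350, running G = 1.018664
t=5: π = [0.1513, 0.1750, 0.2059, 0.1691, 0.2985], E[r] = 0.2080, γ^t·E[r] = 0.034959, running G = 1.053623
t=6: π = [0.1513, 0.1749, 0.2060, 0.1692, 0.2985], E[r] = 0.2067, γ^t·E[r] = 0.024316, running G = 1.077939
t=7: π = [0.1513, 0.1748, 0.2060, 0.1693, 0.2985], E[r] = 0.2065, γ^t·E[r] = 0.017004, running G = 1.094943
t=8: π = [0.1513, 0.1748, 0.2060, 0.1693, 0.2985], E[r] = 0.2065, γ^t·E[r] = 0.011902, running G = 1.106846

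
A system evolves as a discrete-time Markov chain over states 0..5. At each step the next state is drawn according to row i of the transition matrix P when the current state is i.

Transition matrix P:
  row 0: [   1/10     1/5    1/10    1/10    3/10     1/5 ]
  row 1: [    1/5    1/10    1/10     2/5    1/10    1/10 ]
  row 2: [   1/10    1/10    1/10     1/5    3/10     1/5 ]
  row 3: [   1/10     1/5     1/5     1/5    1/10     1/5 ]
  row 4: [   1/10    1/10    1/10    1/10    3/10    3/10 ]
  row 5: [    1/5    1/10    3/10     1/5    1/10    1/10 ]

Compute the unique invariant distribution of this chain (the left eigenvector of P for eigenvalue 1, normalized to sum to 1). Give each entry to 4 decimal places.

Balance equations π_j = Σ_i π_i·P[i][j]:
  π_0 = 1/10·π_0 + 1/5·π_1 + 1/10·π_2 + 1/10·π_3 + 1/10·π_4 + 1/5·π_5
  π_1 = 1/5·π_0 + 1/10·π_1 + 1/10·π_2 + 1/5·π_3 + 1/10·π_4 + 1/10·π_5
  π_2 = 1/10·π_0 + 1/10·π_1 + 1/10·π_2 + 1/5·π_3 + 1/10·π_4 + 3/10·π_5
  π_3 = 1/10·π_0 + 2/5·π_1 + 1/5·π_2 + 1/5·π_3 + 1/10·π_4 + 1/5·π_5
  π_4 = 3/10·π_0 + 1/10·π_1 + 3/10·π_2 + 1/10·π_3 + 3/10·π_4 + 1/10·π_5
  normalize: π_0 + π_1 + π_2 + π_3 + π_4 + π_5 = 1
Solving the linear system gives exactly π = [1757/13308, 14113/106464, 174/1109, 3435/17744, 10499/53232, 6661/35488].

π = [0.1320, 0.1326, 0.1569, 0.1936, 0.1972, 0.1877]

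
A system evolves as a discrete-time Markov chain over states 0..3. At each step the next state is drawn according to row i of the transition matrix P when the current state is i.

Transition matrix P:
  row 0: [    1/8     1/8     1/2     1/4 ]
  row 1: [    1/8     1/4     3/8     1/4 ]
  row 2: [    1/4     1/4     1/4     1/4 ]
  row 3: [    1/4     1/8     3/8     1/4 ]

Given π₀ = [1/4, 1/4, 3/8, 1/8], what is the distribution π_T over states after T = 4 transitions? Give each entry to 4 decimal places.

t=0: π = [0.2500, 0.2500, 0.3750, 0.1250]
t=1: π = [0.1875, 0.2031, 0.3594, 0.2500]
t=2: π = [0.2012, 0.1953, 0.3535, 0.2500]
t=3: π = [0.2004, 0.1936, 0.3560, 0.2500]
t=4: π = [0.2007, 0.1937, 0.3556, 0.2500]

π = [0.2007, 0.1937, 0.3556, 0.2500]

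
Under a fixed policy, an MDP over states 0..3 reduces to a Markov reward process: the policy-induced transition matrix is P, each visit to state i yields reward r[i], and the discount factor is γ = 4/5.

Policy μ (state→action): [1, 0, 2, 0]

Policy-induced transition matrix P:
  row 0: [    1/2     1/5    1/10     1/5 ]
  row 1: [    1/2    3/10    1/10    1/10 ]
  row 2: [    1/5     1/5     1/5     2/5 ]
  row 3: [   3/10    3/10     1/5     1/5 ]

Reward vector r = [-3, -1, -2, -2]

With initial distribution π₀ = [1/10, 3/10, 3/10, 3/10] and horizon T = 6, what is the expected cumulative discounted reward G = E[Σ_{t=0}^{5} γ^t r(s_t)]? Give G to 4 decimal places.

G = -7.5675

t=0: π = [0.1000, 0.3000, 0.3000, 0.3000], E[r] = -1.8000, γ^t·E[r] = -1.800000, running G = -1.800000
t=1: π = [0.3500, 0.2600, 0.1600, 0.2300], E[r] = -2.0900, γ^t·E[r] = -1.672000, running G = -3.472000
t=2: π = [0.4060, 0.2490, 0.1390, 0.2060], E[r] = -2.1570, γ^t·E[r] = -1.380480, running G = -4.852480
t=3: π = [0.4171, 0.2455, 0.1345, 0.2029], E[r] = -2.1716, γ^t·E[r] = -1.111859, running G = -5.964339
t=4: π = [0.4191, 0.2448, 0.1337, 0.2024], E[r] = -2.1742, γ^t·E[r] = -0.890565, running G = -6.854904
t=5: π = [0.4194, 0.2447, 0.1336, 0.2023], E[r] = -2.1747, γ^t·E[r] = -0.712602, running G = -7.567506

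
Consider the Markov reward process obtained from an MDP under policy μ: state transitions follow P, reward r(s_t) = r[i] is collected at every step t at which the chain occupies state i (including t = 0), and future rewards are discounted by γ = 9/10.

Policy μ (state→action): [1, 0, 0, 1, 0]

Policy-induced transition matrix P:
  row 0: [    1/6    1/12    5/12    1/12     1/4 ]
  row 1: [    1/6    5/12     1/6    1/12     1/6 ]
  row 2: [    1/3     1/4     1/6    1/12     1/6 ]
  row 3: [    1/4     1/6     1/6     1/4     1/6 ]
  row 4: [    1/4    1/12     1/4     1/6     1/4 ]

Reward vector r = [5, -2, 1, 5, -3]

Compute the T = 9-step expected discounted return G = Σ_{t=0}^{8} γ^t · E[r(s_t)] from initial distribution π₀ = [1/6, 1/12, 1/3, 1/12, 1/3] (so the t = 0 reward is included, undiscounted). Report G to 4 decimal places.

t=0: π = [0.1667, 0.0833, 0.3333, 0.0833, 0.3333], E[r] = 0.4167, γ^t·E[r] = 0.416667, running G = 0.416667
t=1: π = [0.2569, 0.1736, 0.2361, 0.1250, 0.2083], E[r] = 1.1736, γ^t·E[r] = 1.056250, running G = 1.472917
t=2: π = [0.2338, 0.1910, 0.2483, 0.1215, 0.2054], E[r] = 1.0266, γ^t·E[r] = 0.831563, running G = 2.304479
t=3: π = [0.2353, 0.1985, 0.2422, 0.1207, 0.2033], E[r] = 1.0154, γ^t·E[r] = 0.740250, running G = 3.044729
t=4: π = [0.2340, 0.1999, 0.2424, 0.1204, 0.2032], E[r] = 1.0051, γ^t·E[r] = 0.659425, running G = 3.704154
t=5: π = [0.2340, 0.2004, 0.2421, 0.1203, 0.2031], E[r] = 1.0038, γ^t·E[r] = 0.592749, running G = 4.296903
t=6: π = [0.2340, 0.2005, 0.2421, 0.1203, 0.2031], E[r] = 1.0032, γ^t·E[r] = 0.533147, running G = 4.830050
t=7: π = [0.2340, 0.2005, 0.2421, 0.1203, 0.2031], E[r] = 1.0031, γ^t·E[r] = 0.479784, running G = 5.309834
t=8: π = [0.2340, 0.2006, 0.2421, 0.1203, 0.2031], E[r] = 1.0031, γ^t·E[r] = 0.431789, running G = 5.741624

G = 5.7416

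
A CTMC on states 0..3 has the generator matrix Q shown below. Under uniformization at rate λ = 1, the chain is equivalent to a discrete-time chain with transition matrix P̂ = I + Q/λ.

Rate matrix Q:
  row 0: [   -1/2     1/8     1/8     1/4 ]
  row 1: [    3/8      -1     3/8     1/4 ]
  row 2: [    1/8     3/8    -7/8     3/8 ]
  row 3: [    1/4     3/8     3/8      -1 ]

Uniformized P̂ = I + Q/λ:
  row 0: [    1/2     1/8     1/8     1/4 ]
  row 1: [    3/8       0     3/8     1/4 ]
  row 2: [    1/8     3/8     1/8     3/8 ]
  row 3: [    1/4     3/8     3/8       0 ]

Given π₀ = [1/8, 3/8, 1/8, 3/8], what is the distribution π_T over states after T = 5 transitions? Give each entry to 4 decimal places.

π = [0.3297, 0.2131, 0.2347, 0.2225]

t=0: π = [0.1250, 0.3750, 0.1250, 0.3750]
t=1: π = [0.3125, 0.2031, 0.3125, 0.1719]
t=2: π = [0.3145, 0.2207, 0.2188, 0.2461]
t=3: π = [0.3289, 0.2136, 0.2417, 0.2158]
t=4: π = [0.3287, 0.2127, 0.2324, 0.2263]
t=5: π = [0.3297, 0.2131, 0.2347, 0.2225]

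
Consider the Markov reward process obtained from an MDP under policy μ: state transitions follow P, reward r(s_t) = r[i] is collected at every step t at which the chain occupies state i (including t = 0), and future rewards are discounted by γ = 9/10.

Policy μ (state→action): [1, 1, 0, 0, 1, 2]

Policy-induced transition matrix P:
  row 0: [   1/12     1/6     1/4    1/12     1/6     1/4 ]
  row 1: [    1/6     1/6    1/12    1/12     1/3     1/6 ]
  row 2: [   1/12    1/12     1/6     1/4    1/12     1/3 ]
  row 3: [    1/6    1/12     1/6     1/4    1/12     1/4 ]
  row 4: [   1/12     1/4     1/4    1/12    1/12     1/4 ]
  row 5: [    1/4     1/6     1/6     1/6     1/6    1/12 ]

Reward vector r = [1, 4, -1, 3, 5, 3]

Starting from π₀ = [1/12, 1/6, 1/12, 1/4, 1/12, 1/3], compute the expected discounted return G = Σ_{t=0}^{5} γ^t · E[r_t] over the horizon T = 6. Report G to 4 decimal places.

t=0: π = [0.0833, 0.1667, 0.0833, 0.2500, 0.0833, 0.3333], E[r] = 2.8333, γ^t·E[r] = 2.833333, running G = 2.833333
t=1: π = [0.1736, 0.1458, 0.1667, 0.1667, 0.1597, 0.1875], E[r] = 2.4514, γ^t·E[r] = 2.206250, running G = 5.039583
t=2: π = [0.1406, 0.1522, 0.1823, 0.1545, 0.1499, 0.2205], E[r] = 2.4416, γ^t·E[r] = 1.977656, running G = 7.017240
t=3: π = [0.1456, 0.1511, 0.1782, 0.1578, 0.1515, 0.2158], E[r] = 2.4500, γ^t·E[r] = 1.786043, running G = 8.803283
t=4: π = [0.1450, 0.1513, 0.1788, 0.1573, 0.1512, 0.2163], E[r] = 2.4483, γ^t·E[r] = 1.606339, running G = 10.409622
t=5: π = [0.1451, 0.1513, 0.1787, 0.1574, 0.1513, 0.2162], E[r] = 2.4486, γ^t·E[r] = 1.445872, running G = 11.855494

G = 11.8555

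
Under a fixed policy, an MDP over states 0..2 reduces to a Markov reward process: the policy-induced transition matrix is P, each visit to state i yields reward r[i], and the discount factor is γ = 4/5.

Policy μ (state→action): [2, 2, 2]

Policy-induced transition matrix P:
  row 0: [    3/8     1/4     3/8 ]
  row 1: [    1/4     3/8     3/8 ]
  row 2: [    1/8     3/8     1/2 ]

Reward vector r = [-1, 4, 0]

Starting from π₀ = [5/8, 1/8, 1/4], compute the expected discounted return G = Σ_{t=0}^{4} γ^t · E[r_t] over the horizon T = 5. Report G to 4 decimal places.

t=0: π = [0.6250, 0.1250, 0.2500], E[r] = -0.1250, γ^t·E[r] = -0.125000, running G = -0.125000
t=1: π = [0.2969, 0.2969, 0.4063], E[r] = 0.8906, γ^t·E[r] = 0.712500, running G = 0.587500
t=2: π = [0.2363, 0.3379, 0.4258], E[r] = 1.1152, γ^t·E[r] = 0.713750, running G = 1.301250
t=3: π = [0.2263, 0.3455, 0.4282], E[r] = 1.1555, γ^t·E[r] = 0.591625, running G = 1.892875
t=4: π = [0.2248, 0.3467, 0.4285], E[r] = 1.1621, γ^t·E[r] = 0.475988, running G = 2.368863

G = 2.3689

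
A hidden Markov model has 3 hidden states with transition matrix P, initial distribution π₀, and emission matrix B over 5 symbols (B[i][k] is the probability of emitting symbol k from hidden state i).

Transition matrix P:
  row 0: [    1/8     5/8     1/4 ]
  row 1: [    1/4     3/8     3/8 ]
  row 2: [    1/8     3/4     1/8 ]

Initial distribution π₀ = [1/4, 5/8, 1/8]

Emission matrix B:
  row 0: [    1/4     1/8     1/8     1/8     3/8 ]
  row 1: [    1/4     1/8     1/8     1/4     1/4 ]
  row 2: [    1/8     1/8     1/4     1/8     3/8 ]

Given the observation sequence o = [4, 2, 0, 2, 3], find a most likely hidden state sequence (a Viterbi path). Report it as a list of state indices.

t=0: δ = [9.375e-02, 1.562e-01, 4.688e-02]  (obs o_0=4)
t=1: δ = [4.883e-03, 7.324e-03, 1.465e-02]  ψ = [1, 0, 1]  (obs o_1=2)
t=2: δ = [4.578e-04, 2.747e-03, 3.433e-04]  ψ = [1, 2, 1]  (obs o_2=0)
t=3: δ = [8.583e-05, 1.287e-04, 2.575e-04]  ψ = [1, 1, 1]  (obs o_3=2)
t=4: δ = [4.023e-06, 4.828e-05, 6.035e-06]  ψ = [1, 2, 1]  (obs o_4=3)
backtrack: best end state = 1; path = [1, 2, 1, 2, 1]

path = [1, 2, 1, 2, 1]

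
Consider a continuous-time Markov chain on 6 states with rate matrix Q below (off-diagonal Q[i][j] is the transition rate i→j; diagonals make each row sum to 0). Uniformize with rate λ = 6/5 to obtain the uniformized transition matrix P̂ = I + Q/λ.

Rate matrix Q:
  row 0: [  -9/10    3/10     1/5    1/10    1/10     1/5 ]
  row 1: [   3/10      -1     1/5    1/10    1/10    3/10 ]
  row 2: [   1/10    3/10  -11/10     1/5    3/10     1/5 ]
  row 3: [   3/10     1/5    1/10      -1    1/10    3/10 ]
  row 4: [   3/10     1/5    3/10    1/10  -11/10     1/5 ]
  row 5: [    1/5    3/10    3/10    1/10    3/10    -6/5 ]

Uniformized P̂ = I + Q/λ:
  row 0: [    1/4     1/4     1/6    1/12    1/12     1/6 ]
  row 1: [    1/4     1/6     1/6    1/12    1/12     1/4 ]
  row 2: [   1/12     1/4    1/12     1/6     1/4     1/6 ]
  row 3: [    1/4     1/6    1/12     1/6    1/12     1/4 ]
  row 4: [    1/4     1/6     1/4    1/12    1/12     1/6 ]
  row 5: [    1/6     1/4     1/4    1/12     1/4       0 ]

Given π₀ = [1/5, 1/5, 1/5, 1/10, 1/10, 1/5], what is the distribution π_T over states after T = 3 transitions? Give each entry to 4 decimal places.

t=0: π = [0.2000, 0.2000, 0.2000, 0.1000, 0.1000, 0.2000]
t=1: π = [0.2000, 0.2167, 0.1667, 0.1083, 0.1500, 0.1583]
t=2: π = [0.2090, 0.2104, 0.1694, 0.1063, 0.1375, 0.1674]
t=3: π = [0.2078, 0.2122, 0.1691, 0.1063, 0.1395, 0.1652]

π = [0.2078, 0.2122, 0.1691, 0.1063, 0.1395, 0.1652]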